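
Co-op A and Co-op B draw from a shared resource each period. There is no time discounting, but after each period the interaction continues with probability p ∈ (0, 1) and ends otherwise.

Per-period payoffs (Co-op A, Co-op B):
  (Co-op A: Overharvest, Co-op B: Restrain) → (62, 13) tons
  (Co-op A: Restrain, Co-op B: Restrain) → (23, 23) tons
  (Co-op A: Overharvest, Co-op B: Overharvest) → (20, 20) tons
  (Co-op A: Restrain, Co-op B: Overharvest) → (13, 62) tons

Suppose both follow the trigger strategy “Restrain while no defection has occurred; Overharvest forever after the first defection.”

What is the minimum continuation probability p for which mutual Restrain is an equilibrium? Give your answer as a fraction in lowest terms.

13/14

With no time discounting, the continuation probability p plays the role of the discount factor.
Grim-trigger IC: 23/(1−p) ≥ 62 + 20p/(1−p) ⇒ p ≥ (62−23)/(62−20) = 13/14.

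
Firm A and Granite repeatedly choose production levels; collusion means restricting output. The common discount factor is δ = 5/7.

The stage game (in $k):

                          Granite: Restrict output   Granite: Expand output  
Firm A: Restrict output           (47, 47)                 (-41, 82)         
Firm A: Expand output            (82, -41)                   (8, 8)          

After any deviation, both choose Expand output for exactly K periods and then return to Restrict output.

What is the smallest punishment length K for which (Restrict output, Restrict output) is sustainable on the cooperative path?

2

No profitable deviation requires (47−8)(δ+…+δ^K) ≥ 82−47, i.e. δ+…+δ^K ≥ 35/39 ≈ 0.8974.
With δ = 5/7, the partial sums are K=1: 0.7143, K=2: 1.2245.
K = 2 is the first length at which the sum reaches 0.8974.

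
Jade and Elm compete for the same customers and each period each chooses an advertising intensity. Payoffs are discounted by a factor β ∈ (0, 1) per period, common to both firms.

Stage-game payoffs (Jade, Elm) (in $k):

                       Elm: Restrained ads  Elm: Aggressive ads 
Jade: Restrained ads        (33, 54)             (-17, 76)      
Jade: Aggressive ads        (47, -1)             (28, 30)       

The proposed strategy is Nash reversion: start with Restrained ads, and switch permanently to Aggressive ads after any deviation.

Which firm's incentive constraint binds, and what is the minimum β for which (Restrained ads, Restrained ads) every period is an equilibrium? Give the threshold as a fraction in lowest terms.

Jade's threshold: (47−33)/(47−28) = 14/19.
Elm's threshold: (76−54)/(76−30) = 11/23.
14/19 > 11/23, so Jade binds and β* = 14/19.

Jade; β ≥ 14/19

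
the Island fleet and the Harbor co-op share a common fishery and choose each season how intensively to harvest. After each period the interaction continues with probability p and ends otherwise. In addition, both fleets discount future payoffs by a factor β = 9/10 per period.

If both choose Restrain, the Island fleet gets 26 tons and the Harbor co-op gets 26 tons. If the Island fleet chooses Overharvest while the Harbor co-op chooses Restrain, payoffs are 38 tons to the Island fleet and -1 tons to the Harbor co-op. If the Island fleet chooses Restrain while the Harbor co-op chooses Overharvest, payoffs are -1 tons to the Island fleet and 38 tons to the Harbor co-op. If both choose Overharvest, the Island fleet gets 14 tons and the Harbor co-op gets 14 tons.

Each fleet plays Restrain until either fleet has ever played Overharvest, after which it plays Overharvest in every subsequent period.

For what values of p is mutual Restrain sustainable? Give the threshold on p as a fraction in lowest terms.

Expected continuation weight on next period's payoff is β·p = 9/10·p, which plays the role of the discount factor.
Cooperation requires 9/10·p ≥ (38−26)/(38−14) = 1/2, hence p ≥ 5/9.

5/9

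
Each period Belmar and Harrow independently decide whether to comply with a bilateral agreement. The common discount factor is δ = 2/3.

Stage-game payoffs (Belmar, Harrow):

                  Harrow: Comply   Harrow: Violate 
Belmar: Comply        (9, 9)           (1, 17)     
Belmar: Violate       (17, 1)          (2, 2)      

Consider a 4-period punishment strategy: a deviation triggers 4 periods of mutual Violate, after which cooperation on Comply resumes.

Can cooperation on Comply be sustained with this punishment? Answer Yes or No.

IC: δ+…+δ^4 ≥ (17−9)/(9−2) = 8/7.
At δ = 2/3: partial sum = 1.6049 ≥ 1.1429. Cooperation sustainable.

Yes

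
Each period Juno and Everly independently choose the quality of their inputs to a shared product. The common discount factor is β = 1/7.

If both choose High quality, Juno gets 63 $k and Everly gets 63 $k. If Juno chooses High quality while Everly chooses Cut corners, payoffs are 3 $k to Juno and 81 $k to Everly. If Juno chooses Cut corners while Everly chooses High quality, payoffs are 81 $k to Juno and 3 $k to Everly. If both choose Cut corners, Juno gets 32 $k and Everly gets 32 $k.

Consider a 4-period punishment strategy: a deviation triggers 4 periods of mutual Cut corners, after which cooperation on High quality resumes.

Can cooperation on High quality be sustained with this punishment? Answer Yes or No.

No

Comparing payoff streams over the 5 periods until play realigns: cooperate → 63(1+β+…+β^4); deviate → 81 + 32(β+…+β^4).
Cooperation is sustained iff (63−32)(β+…+β^4) ≥ 81−63.
β+…+β^4 = 1/7·(1−(1/7)^4)/(1−1/7) = 0.1666, and (81−63)/(63−32) = 0.5806.
0.1666 < 0.5806, so cooperation is not sustainable.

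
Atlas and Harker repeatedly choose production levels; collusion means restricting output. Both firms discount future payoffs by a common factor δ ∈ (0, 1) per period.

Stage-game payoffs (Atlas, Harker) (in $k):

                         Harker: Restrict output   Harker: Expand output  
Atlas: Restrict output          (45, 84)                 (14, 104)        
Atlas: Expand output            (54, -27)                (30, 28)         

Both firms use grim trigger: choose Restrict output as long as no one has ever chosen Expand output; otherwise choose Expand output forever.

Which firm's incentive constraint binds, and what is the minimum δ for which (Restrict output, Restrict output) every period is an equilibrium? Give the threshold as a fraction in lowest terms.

Atlas's threshold: (54−45)/(54−30) = 3/8.
Harker's threshold: (104−84)/(104−28) = 5/19.
3/8 > 5/19, so Atlas binds and δ* = 3/8.

Atlas; δ ≥ 3/8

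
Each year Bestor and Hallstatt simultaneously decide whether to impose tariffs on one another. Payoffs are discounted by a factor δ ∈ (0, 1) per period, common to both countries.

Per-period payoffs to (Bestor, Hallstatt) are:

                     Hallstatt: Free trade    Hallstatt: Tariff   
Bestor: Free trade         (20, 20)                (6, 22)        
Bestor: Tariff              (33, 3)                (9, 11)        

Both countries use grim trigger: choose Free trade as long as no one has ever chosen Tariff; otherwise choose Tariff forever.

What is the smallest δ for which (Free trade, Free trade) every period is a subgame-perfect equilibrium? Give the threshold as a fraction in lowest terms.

Bestor's threshold: (33−20)/(33−9) = 13/24.
Hallstatt's threshold: (22−20)/(22−11) = 2/11.
13/24 > 2/11, so Bestor binds and δ* = 13/24.

13/24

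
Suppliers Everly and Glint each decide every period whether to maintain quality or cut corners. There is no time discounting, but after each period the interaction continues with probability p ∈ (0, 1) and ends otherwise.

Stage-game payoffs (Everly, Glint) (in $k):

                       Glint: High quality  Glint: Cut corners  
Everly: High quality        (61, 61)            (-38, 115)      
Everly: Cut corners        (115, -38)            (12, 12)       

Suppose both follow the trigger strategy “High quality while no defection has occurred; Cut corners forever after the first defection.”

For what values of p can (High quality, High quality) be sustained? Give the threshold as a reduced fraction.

54/103

Expected cooperation value is 61 + p·61 + p²·61 + … = 61/(1−p); deviation gives 115 + p·12/(1−p).
61 ≥ 115(1−p) + 12p ⇒ 103p ≥ 54 ⇒ p ≥ 54/103.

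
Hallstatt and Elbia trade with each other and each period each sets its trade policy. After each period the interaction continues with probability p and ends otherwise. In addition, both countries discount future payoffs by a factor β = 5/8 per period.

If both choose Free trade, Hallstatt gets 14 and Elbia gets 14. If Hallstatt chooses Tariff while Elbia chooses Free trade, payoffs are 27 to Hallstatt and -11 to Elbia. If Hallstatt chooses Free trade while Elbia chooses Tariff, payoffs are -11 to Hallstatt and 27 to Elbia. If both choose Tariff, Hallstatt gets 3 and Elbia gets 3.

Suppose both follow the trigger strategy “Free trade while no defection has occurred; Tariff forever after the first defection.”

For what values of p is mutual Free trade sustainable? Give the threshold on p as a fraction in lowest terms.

13/15

Expected continuation weight on next period's payoff is β·p = 5/8·p, which plays the role of the discount factor.
Cooperation requires 5/8·p ≥ (27−14)/(27−3) = 13/24, hence p ≥ 13/15.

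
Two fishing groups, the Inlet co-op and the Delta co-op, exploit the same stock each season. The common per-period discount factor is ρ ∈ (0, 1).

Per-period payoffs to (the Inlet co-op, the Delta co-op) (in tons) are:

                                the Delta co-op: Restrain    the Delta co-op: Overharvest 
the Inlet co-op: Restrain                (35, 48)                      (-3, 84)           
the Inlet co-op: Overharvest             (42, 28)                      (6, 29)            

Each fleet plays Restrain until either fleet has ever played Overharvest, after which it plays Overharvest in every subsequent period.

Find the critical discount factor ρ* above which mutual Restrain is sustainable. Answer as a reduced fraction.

36/55

the Inlet co-op: cooperation gives 35 each period; deviation gives 42 once then 6 forever.
  35/(1−ρ) ≥ 42 + 6ρ/(1−ρ) ⇒ ρ ≥ 7/36.
the Delta co-op: cooperation gives 48 each period; deviation gives 84 once then 29 forever.
  ρ ≥ 36/55.
Both must hold, so the binding constraint is the Delta co-op's: ρ ≥ 36/55.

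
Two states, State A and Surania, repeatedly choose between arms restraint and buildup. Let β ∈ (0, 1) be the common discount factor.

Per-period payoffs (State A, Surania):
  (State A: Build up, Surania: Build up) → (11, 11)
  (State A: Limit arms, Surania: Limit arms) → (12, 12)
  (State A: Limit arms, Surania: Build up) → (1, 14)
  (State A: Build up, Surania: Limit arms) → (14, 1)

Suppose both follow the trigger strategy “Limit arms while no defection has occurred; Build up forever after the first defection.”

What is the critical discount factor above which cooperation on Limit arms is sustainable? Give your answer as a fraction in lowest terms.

2/3

Under grim trigger the critical discount factor is (T−C)/(T−P) with T = 14, C = 12, P = 11.
β* = (14−12)/(14−11) = 2/3.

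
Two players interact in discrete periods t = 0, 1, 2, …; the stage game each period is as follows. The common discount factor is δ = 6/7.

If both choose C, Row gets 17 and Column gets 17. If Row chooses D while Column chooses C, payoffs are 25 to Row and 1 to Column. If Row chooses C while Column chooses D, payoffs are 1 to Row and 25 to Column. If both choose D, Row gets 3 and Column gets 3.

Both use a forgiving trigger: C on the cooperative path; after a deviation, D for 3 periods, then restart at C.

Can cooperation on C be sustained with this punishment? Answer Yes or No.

Yes

Comparing payoff streams over the 4 periods until play realigns: cooperate → 17(1+δ+…+δ^3); deviate → 25 + 3(δ+…+δ^3).
Cooperation is sustained iff (17−3)(δ+…+δ^3) ≥ 25−17.
δ+…+δ^3 = 6/7·(1−(6/7)^3)/(1−6/7) = 2.2216, and (25−17)/(17−3) = 0.5714.
2.2216 ≥ 0.5714, so cooperation is sustainable.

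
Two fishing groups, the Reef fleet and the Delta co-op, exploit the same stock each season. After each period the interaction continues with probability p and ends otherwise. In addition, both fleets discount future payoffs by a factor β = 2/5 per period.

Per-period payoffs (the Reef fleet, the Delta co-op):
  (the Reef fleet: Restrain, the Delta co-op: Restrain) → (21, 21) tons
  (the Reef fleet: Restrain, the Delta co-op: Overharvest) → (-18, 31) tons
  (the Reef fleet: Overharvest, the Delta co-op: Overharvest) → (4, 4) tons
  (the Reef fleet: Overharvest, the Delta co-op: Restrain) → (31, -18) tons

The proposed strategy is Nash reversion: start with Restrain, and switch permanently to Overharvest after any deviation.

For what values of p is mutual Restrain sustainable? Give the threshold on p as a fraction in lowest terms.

25/27

Expected continuation weight on next period's payoff is β·p = 2/5·p, which plays the role of the discount factor.
Cooperation requires 2/5·p ≥ (31−21)/(31−4) = 10/27, hence p ≥ 25/27.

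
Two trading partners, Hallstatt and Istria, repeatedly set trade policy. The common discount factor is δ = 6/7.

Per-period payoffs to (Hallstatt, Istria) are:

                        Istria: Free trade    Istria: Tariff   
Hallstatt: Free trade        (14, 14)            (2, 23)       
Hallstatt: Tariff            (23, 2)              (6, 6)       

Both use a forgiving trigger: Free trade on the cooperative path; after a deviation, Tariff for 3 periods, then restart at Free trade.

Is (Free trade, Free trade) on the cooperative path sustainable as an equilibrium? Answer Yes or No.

Comparing payoff streams over the 4 periods until play realigns: cooperate → 14(1+δ+…+δ^3); deviate → 23 + 6(δ+…+δ^3).
Cooperation is sustained iff (14−6)(δ+…+δ^3) ≥ 23−14.
δ+…+δ^3 = 6/7·(1−(6/7)^3)/(1−6/7) = 2.2216, and (23−14)/(14−6) = 1.1250.
2.2216 ≥ 1.1250, so cooperation is sustainable.

Yes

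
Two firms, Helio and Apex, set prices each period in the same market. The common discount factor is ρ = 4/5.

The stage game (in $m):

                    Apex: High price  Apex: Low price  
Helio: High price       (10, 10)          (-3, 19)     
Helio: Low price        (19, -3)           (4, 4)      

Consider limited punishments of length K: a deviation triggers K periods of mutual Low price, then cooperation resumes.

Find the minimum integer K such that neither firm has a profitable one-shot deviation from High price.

3

IC: ρ(1−ρ^K)/(1−ρ) ≥ (19−10)/(10−4) = 3/2.
With ρ = 4/5: need 1 − ρ^K ≥ 3/2·(1−4/5)/(4/5), i.e. ρ^K ≤ 0.6250.
Since (4/5)^2 = 0.6400 and (4/5)^3 = 0.5120, the smallest such K is 3.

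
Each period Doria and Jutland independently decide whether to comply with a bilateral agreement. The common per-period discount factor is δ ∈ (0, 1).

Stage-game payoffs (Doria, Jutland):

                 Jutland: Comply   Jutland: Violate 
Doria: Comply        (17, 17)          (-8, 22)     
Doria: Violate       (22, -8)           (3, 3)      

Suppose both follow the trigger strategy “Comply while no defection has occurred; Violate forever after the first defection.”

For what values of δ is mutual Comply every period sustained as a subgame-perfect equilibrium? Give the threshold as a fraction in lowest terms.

Under grim trigger the critical discount factor is (T−C)/(T−P) with T = 22, C = 17, P = 3.
δ* = (22−17)/(22−3) = 5/19.

5/19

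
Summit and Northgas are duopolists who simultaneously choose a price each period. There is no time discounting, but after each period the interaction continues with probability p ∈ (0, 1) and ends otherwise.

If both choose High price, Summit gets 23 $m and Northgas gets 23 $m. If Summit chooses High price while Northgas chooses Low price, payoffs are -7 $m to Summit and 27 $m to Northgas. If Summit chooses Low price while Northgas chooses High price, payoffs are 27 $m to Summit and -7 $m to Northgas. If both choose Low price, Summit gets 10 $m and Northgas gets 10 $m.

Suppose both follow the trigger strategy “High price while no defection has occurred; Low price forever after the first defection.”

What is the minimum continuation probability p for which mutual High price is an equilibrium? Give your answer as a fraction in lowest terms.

4/17

Expected cooperation value is 23 + p·23 + p²·23 + … = 23/(1−p); deviation gives 27 + p·10/(1−p).
23 ≥ 27(1−p) + 10p ⇒ 17p ≥ 4 ⇒ p ≥ 4/17.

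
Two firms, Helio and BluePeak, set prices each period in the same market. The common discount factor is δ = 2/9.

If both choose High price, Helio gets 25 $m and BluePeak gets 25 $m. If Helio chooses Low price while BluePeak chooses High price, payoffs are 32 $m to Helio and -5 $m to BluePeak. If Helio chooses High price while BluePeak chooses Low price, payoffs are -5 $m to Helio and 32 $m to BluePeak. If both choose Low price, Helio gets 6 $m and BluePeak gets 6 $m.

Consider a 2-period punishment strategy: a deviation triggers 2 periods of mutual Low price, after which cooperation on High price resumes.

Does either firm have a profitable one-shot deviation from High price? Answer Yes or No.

Comparing payoff streams over the 3 periods until play realigns: cooperate → 25(1+δ+…+δ^2); deviate → 32 + 6(δ+…+δ^2).
Cooperation is sustained iff (25−6)(δ+…+δ^2) ≥ 32−25.
δ+…+δ^2 = 2/9·(1−(2/9)^2)/(1−2/9) = 0.2716, and (32−25)/(25−6) = 0.3684.
0.2716 < 0.3684, so cooperation is not sustainable.

Yes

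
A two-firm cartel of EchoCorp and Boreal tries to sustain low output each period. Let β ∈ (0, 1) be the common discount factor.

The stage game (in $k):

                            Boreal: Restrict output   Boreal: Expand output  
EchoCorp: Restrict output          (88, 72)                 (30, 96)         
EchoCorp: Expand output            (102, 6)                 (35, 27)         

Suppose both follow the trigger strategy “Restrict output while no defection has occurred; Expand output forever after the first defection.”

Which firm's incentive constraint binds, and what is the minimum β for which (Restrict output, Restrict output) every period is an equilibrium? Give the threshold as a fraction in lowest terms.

Boreal; β ≥ 8/23

EchoCorp's threshold: (102−88)/(102−35) = 14/67.
Boreal's threshold: (96−72)/(96−27) = 8/23.
14/67 < 8/23, so Boreal binds and β* = 8/23.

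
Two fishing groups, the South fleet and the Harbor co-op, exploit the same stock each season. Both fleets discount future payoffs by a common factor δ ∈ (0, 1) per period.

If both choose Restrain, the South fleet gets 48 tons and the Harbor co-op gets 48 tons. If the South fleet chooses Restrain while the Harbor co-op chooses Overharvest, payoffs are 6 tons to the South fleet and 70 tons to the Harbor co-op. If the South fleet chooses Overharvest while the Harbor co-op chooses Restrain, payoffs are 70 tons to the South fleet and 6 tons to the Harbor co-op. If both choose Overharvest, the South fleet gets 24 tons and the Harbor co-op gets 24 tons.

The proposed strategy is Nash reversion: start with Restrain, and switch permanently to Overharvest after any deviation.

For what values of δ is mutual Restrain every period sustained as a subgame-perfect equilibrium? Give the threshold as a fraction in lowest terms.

11/23

One-period gain from deviating is 70 − 48 = 22. The loss is 48 − 24 = 24 in every subsequent period, with present value 24·δ/(1−δ).
Deviation is unprofitable when 24·δ/(1−δ) ≥ 22, i.e. δ/(1−δ) ≥ 11/12.
Equivalently δ ≥ 22/(22+24) = 11/23.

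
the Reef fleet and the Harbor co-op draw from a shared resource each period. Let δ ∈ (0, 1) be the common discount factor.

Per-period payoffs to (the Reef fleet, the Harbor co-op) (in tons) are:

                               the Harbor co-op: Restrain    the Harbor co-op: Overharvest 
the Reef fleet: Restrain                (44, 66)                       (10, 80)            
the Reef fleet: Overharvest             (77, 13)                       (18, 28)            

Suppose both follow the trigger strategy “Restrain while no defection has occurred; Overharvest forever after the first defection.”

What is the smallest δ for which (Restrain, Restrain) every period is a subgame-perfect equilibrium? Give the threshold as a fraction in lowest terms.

the Reef fleet's threshold: (77−44)/(77−18) = 33/59.
the Harbor co-op's threshold: (80−66)/(80−28) = 7/26.
33/59 > 7/26, so the Reef fleet binds and δ* = 33/59.

33/59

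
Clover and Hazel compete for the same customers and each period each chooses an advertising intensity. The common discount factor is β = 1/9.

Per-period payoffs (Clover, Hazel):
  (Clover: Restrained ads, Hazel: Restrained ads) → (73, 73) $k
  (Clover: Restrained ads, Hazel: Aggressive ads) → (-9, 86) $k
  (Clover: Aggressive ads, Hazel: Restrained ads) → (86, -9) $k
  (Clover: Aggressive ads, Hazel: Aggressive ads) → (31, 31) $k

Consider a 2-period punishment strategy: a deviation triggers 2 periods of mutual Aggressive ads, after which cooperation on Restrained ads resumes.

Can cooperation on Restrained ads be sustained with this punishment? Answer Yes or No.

No

IC: β+…+β^2 ≥ (86−73)/(73−31) = 13/42.
At β = 1/9: partial sum = 0.1235 < 0.3095. Cooperation not sustainable.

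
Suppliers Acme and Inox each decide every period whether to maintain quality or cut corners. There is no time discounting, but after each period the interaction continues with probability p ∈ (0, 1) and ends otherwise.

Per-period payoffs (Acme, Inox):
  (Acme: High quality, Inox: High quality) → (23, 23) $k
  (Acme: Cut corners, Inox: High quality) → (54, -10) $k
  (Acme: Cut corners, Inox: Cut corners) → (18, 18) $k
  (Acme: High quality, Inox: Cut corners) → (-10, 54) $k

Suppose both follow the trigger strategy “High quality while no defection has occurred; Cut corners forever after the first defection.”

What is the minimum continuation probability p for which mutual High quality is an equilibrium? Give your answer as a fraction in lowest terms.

Expected cooperation value is 23 + p·23 + p²·23 + … = 23/(1−p); deviation gives 54 + p·18/(1−p).
23 ≥ 54(1−p) + 18p ⇒ 36p ≥ 31 ⇒ p ≥ 31/36.

31/36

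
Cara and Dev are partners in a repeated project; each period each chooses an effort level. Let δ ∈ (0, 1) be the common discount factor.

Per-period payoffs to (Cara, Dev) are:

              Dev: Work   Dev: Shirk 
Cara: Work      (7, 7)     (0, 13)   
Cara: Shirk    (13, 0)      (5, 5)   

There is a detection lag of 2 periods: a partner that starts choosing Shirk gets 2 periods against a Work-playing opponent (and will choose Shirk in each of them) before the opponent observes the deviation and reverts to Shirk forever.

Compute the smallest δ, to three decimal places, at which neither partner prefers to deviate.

A deviator earns 13 for 2 periods, then 5 forever; cooperating earns 7 forever. Multiplying the IC by (1−δ):
7 ≥ 13(1−δ^2) + 5δ^2, so 8·δ^2 ≥ 6 and δ^2 ≥ 3/4.
δ ≥ (3/4)^(1/2) ≈ 0.866.

0.866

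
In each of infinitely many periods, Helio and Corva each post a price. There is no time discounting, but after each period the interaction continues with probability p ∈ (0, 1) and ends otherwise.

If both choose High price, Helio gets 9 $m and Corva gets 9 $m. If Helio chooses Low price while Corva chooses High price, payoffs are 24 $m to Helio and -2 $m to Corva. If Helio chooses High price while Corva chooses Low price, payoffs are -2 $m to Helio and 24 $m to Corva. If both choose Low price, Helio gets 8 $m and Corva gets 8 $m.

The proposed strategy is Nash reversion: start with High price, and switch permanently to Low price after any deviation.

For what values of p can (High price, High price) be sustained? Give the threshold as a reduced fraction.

Expected cooperation value is 9 + p·9 + p²·9 + … = 9/(1−p); deviation gives 24 + p·8/(1−p).
9 ≥ 24(1−p) + 8p ⇒ 16p ≥ 15 ⇒ p ≥ 15/16.

15/16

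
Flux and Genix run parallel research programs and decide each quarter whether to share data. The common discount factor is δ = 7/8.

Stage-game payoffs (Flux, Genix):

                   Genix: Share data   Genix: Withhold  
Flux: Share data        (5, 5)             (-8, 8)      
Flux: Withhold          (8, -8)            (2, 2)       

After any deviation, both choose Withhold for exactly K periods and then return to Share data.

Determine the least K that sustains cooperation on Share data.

2

IC: δ(1−δ^K)/(1−δ) ≥ (8−5)/(5−2) = 1.
With δ = 7/8: need 1 − δ^K ≥ 1·(1−7/8)/(7/8), i.e. δ^K ≤ 0.8571.
Since (7/8)^1 = 0.8750 and (7/8)^2 = 0.7656, the smallest such K is 2.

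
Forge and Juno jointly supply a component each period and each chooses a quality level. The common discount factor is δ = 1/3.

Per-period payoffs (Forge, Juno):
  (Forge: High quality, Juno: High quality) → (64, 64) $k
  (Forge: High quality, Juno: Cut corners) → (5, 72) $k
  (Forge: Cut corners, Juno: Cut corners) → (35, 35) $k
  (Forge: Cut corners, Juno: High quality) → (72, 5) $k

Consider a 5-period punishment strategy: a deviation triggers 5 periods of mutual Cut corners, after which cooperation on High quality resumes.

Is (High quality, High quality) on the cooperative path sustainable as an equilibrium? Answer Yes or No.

Comparing payoff streams over the 6 periods until play realigns: cooperate → 64(1+δ+…+δ^5); deviate → 72 + 35(δ+…+δ^5).
Cooperation is sustained iff (64−35)(δ+…+δ^5) ≥ 72−64.
δ+…+δ^5 = 1/3·(1−(1/3)^5)/(1−1/3) = 0.4979, and (72−64)/(64−35) = 0.2759.
0.4979 ≥ 0.2759, so cooperation is sustainable.

Yes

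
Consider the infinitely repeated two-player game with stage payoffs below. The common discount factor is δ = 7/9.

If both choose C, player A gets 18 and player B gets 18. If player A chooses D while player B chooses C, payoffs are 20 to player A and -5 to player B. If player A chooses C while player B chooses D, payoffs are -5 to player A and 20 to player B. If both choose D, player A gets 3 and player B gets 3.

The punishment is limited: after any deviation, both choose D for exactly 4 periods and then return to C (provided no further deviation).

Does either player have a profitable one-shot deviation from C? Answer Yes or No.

A one-shot deviation gives 20 now, then 3 for 4 periods, then back to 18.
Gain from deviating: (20−18) today; loss: (18−3) in each of the next 4 periods.
No-deviation condition: (18−3)(δ+…+δ^4) ≥ 20−18, i.e. δ+…+δ^4 ≥ 2/15.
At δ = 7/9: δ+…+δ^4 = 2.2192 ≥ 0.1333.
So cooperation is sustainable.

No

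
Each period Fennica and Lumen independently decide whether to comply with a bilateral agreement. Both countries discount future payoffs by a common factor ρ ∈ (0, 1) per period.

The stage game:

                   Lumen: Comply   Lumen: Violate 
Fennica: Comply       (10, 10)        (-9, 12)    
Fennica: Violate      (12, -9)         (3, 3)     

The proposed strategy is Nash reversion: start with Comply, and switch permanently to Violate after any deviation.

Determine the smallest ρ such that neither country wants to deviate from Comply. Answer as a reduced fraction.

One-period gain from deviating is 12 − 10 = 2. The loss is 10 − 3 = 7 in every subsequent period, with present value 7·ρ/(1−ρ).
Deviation is unprofitable when 7·ρ/(1−ρ) ≥ 2, i.e. ρ/(1−ρ) ≥ 2/7.
Equivalently ρ ≥ 2/(2+7) = 2/9.

2/9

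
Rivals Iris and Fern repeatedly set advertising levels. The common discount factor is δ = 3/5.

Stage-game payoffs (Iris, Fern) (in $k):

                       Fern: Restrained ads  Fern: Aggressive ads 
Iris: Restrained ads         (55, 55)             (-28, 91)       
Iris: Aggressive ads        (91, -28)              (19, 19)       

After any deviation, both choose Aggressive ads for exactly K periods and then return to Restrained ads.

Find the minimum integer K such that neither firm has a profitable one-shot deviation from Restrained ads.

3

No profitable deviation requires (55−19)(δ+…+δ^K) ≥ 91−55, i.e. δ+…+δ^K ≥ 1 ≈ 1.0000.
With δ = 3/5, the partial sums are K=1: 0.6000, K=2: 0.9600, K=3: 1.1760.
K = 3 is the first length at which the sum reaches 1.0000.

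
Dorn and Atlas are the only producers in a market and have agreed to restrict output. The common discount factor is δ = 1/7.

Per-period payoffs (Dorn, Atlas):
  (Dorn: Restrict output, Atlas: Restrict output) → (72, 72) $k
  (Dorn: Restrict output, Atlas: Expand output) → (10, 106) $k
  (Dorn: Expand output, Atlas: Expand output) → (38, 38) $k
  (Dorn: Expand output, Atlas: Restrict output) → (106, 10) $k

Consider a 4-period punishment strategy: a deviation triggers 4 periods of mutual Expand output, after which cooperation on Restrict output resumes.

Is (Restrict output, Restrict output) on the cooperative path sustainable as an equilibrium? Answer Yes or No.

No

Comparing payoff streams over the 5 periods until play realigns: cooperate → 72(1+δ+…+δ^4); deviate → 106 + 38(δ+…+δ^4).
Cooperation is sustained iff (72−38)(δ+…+δ^4) ≥ 106−72.
δ+…+δ^4 = 1/7·(1−(1/7)^4)/(1−1/7) = 0.1666, and (106−72)/(72−38) = 1.0000.
0.1666 < 1.0000, so cooperation is not sustainable.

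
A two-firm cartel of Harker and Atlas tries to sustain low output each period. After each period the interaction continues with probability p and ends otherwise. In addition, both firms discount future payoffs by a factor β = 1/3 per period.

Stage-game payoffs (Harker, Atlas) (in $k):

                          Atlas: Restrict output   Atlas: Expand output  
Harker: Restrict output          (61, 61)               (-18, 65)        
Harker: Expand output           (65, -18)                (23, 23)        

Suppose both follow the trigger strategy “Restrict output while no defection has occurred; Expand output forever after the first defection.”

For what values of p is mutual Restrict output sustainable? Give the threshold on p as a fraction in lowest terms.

With continuation probability p and discount β, the effective per-period discount factor is βp.
Grim-trigger IC: βp ≥ (65−61)/(65−23) = 2/21.
So p ≥ (2/21)/(1/3) = 2/7.

2/7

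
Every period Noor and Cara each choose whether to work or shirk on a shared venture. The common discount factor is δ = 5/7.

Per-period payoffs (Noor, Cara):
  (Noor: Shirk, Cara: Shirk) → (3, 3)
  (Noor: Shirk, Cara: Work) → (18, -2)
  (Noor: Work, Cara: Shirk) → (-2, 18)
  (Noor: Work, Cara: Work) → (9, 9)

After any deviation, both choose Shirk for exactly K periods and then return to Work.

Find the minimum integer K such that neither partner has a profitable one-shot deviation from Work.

No profitable deviation requires (9−3)(δ+…+δ^K) ≥ 18−9, i.e. δ+…+δ^K ≥ 3/2 ≈ 1.5000.
With δ = 5/7, the partial sums are K=1: 0.7143, K=2: 1.2245, K=3: 1.5889.
K = 3 is the first length at which the sum reaches 1.5000.

3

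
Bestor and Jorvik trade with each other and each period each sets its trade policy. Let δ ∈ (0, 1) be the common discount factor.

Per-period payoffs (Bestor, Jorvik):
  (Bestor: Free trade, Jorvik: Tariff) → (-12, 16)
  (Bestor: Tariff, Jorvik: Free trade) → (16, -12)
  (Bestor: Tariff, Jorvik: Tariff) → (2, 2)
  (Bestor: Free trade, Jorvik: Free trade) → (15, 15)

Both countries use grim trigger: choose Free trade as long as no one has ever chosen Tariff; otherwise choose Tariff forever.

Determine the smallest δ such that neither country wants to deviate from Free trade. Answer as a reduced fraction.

Cooperation forever yields 15 each period: 15/(1−δ).
Deviating yields 16 once, then 2 forever: 16 + 2δ/(1−δ).
No profitable deviation requires 15/(1−δ) ≥ 16 + 2δ/(1−δ).
Multiplying by (1−δ): 15 ≥ 16(1−δ) + 2δ = 16 − 14δ.
So 14δ ≥ 1, i.e. δ ≥ 1/14.

1/14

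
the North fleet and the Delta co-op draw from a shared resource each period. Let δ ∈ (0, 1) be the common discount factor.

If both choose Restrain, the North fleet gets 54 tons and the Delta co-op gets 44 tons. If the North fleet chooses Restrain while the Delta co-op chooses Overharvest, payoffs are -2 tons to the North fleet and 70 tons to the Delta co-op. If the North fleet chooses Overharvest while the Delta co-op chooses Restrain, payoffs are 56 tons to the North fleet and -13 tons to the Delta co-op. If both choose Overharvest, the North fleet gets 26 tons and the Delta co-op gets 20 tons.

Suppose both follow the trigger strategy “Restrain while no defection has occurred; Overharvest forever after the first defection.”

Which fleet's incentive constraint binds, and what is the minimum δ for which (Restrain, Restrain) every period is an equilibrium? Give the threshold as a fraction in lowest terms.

For the North fleet: deviation gain 56−54 = 2, per-period punishment loss 54−26 = 28. IC gives δ ≥ 2/30 = 1/15.
For the Delta co-op: gain 26, loss 24 per period, so δ ≥ 26/50 = 13/25.
The tighter constraint is the Delta co-op's, so cooperation needs δ ≥ 13/25.

the Delta co-op; δ ≥ 13/25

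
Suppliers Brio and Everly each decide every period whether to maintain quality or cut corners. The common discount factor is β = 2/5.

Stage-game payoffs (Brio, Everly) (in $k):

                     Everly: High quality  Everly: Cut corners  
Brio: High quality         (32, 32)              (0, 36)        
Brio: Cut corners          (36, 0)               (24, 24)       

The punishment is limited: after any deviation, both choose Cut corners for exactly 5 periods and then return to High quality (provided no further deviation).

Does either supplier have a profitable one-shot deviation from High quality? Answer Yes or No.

A one-shot deviation gives 36 now, then 24 for 5 periods, then back to 32.
Gain from deviating: (36−32) today; loss: (32−24) in each of the next 5 periods.
No-deviation condition: (32−24)(β+…+β^5) ≥ 36−32, i.e. β+…+β^5 ≥ 1/2.
At β = 2/5: β+…+β^5 = 0.6598 ≥ 0.5000.
So cooperation is sustainable.

No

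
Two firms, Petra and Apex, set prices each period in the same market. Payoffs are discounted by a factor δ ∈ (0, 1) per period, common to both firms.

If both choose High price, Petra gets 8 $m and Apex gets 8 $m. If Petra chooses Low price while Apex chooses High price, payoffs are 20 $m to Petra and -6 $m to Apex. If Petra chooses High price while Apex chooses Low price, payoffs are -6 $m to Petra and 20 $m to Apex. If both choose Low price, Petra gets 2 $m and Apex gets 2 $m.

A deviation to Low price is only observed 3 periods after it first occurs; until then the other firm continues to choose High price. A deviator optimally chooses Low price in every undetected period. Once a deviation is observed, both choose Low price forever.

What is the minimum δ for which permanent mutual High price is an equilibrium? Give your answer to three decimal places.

0.874

The best deviation is to choose Low price for all 3 undetected periods, earning 20 each, then 2 forever once detected.
Deviation value: 20(1−δ^3)/(1−δ) + 2δ^3/(1−δ); cooperation value: 8/(1−δ).
IC: 8 ≥ 20(1−δ^3) + 2δ^3 = 20 − 18δ^3.
So δ^3 ≥ 12/18 = 2/3, giving δ ≥ (2/3)^(1/3) ≈ 0.874.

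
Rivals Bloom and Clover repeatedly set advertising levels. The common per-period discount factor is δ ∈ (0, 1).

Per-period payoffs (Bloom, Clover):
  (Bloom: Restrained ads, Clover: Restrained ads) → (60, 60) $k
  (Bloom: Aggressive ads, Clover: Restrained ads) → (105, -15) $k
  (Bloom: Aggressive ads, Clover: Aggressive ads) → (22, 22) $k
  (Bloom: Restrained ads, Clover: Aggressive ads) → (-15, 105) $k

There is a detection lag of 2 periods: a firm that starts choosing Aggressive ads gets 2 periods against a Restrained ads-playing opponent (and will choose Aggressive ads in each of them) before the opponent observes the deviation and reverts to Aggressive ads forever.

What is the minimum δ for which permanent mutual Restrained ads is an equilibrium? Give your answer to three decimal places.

The best deviation is to choose Aggressive ads for all 2 undetected periods, earning 105 each, then 22 forever once detected.
Deviation value: 105(1−δ^2)/(1−δ) + 22δ^2/(1−δ); cooperation value: 60/(1−δ).
IC: 60 ≥ 105(1−δ^2) + 22δ^2 = 105 − 83δ^2.
So δ^2 ≥ 45/83, giving δ ≥ (45/83)^(1/2) ≈ 0.736.

0.736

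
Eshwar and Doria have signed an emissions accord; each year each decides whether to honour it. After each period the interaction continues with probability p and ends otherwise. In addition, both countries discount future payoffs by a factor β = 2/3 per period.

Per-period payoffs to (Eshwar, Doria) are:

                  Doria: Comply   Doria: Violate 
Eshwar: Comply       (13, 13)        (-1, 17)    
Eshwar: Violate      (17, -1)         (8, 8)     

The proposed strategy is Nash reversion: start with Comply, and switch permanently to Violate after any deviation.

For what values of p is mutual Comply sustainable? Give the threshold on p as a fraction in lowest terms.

2/3

With continuation probability p and discount β, the effective per-period discount factor is βp.
Grim-trigger IC: βp ≥ (17−13)/(17−8) = 4/9.
So p ≥ (4/9)/(2/3) = 2/3.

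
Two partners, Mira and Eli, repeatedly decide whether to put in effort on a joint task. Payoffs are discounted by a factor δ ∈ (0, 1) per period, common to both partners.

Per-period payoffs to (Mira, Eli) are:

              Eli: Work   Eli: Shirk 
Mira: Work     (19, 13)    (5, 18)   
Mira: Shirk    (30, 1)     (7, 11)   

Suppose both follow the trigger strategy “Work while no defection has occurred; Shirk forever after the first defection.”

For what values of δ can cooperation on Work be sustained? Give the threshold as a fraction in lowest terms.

5/7

Mira's threshold: (30−19)/(30−7) = 11/23.
Eli's threshold: (18−13)/(18−11) = 5/7.
11/23 < 5/7, so Eli binds and δ* = 5/7.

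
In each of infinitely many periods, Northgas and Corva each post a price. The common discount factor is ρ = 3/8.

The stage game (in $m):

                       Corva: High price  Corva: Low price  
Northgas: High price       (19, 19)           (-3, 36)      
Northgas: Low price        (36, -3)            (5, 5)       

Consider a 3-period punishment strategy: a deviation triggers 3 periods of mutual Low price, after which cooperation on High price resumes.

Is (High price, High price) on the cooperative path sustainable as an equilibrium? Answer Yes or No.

No

IC: ρ+…+ρ^3 ≥ (36−19)/(19−5) = 17/14.
At ρ = 3/8: partial sum = 0.5684 < 1.2143. Cooperation not sustainable.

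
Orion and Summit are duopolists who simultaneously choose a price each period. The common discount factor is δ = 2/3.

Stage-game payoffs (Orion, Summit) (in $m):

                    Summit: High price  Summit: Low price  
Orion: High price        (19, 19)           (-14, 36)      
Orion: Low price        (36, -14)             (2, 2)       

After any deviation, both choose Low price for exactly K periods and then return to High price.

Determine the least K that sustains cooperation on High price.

No profitable deviation requires (19−2)(δ+…+δ^K) ≥ 36−19, i.e. δ+…+δ^K ≥ 1 ≈ 1.0000.
With δ = 2/3, the partial sums are K=1: 0.6667, K=2: 1.1111.
K = 2 is the first length at which the sum reaches 1.0000.

2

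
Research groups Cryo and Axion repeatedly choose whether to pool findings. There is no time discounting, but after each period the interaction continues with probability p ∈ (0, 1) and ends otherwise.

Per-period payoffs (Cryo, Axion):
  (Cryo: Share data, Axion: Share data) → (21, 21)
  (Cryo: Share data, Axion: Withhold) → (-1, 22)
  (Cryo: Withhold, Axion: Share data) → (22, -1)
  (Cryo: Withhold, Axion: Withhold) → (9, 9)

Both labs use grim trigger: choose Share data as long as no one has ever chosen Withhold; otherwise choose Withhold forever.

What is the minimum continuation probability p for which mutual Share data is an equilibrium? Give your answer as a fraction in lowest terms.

Expected cooperation value is 21 + p·21 + p²·21 + … = 21/(1−p); deviation gives 22 + p·9/(1−p).
21 ≥ 22(1−p) + 9p ⇒ 13p ≥ 1 ⇒ p ≥ 1/13.

1/13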